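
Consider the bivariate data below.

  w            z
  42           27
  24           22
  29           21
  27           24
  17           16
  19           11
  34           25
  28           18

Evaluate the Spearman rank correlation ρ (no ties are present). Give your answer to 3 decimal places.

0.786

Rank w: 8, 3, 6, 4, 1, 2, 7, 5
Rank z: 8, 5, 4, 6, 2, 1, 7, 3
d = rank(w) − rank(z): 0, -2, 2, -2, -1, 1, 0, 2; Σd² = 18
ρ = 1 − 6Σd² / [n(n²−1)] = 1 − 6×18 / (8×63) = 1 − 108/504 ≈ 0.786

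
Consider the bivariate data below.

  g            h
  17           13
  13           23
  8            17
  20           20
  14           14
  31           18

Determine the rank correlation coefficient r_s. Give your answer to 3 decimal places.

Rank g: 4, 2, 1, 5, 3, 6
Rank h: 1, 6, 3, 5, 2, 4
d = rank(g) − rank(h): 3, -4, -2, 0, 1, 2; Σd² = 34
ρ = 1 − 6Σd² / [n(n²−1)] = 1 − 6×34 / (6×35) = 1 − 204/210 ≈ 0.029

0.029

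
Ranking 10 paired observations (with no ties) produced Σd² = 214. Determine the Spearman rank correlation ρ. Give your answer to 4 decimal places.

-0.2970

ρ = 1 − 6Σd² / [n(n²−1)] = 1 − 6×214 / (10×99)
  = 1 − 1284/990 = 1 − 1.29697 ≈ -0.2970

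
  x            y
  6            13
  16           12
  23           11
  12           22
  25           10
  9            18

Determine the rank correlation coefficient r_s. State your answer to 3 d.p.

Rank x: 1, 4, 5, 3, 6, 2
Rank y: 4, 3, 2, 6, 1, 5
d = rank(x) − rank(y): -3, 1, 3, -3, 5, -3; Σd² = 62
ρ = 1 − 6Σd² / [n(n²−1)] = 1 − 6×62 / (6×35) = 1 − 372/210 ≈ -0.771

-0.771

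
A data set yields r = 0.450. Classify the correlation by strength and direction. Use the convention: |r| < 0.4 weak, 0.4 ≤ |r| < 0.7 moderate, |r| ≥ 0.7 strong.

r = 0.450 > 0 so the relationship is positive.
|r| = 0.450, which falls in the moderate range.

moderate positive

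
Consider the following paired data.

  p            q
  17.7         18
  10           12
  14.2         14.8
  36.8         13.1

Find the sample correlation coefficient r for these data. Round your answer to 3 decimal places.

-0.090

n = 4, Σp = 78.7, Σq = 57.9, Σp² = 1969.17, Σq² = 858.65, Σpq = 1130.84
nΣpq − ΣpΣq = 4523.36 − 4556.73 = -33.37
nΣp² − (Σp)² = 7876.68 − 6193.69 = 1682.99; nΣq² − (Σq)² = 3434.6 − 3352.41 = 82.19
r = -33.37 / √(1682.99 × 82.19) = -33.37 / 371.9206 ≈ -0.090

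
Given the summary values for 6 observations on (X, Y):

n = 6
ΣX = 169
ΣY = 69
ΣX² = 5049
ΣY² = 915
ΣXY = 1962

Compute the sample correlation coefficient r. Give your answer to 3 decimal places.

0.099

r = (nΣXY − ΣXΣY) / √[(nΣX² − (ΣX)²)(nΣY² − (ΣY)²)]
Numerator: 6×1962 − 169×69 = 111
Denominator: √[(30294 − 28561)(5490 − 4761)] = √[1733 × 729] = 1123.9915
r = 111 / 1123.9915 ≈ 0.099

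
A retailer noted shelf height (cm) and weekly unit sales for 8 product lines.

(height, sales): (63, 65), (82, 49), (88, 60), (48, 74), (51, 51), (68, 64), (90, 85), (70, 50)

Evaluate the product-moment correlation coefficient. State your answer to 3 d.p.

n = 8, Σx = 560, Σy = 498, Σx² = 40966, Σy² = 32124, Σxy = 35048
nΣxy − ΣxΣy = 280384 − 278880 = 1504
nΣx² − (Σx)² = 327728 − 313600 = 14128; nΣy² − (Σy)² = 256992 − 248004 = 8988
r = 1504 / √(14128 × 8988) = 1504 / 11268.6496 ≈ 0.133

0.133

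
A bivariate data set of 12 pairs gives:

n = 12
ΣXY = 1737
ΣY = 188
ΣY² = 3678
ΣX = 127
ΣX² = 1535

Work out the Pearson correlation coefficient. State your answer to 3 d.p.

-0.676

r = (nΣXY − ΣXΣY) / √[(nΣX² − (ΣX)²)(nΣY² − (ΣY)²)]
Numerator: 12×1737 − 127×188 = -3032
Denominator: √[(18420 − 16129)(44136 − 35344)] = √[2291 × 8792] = 4488.0365
r = -3032 / 4488.0365 ≈ -0.676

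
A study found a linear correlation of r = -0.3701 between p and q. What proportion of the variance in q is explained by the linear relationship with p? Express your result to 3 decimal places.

r² = (-0.3701)² = 0.137

0.137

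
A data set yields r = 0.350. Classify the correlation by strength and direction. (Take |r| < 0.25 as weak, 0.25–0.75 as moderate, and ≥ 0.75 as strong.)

moderate positive

r = 0.350 > 0 so the relationship is positive.
|r| = 0.350, which falls in the moderate range.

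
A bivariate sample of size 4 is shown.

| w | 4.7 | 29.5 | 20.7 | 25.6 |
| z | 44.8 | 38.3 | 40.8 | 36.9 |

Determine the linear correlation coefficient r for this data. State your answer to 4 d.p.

-0.9402

n = 4, Σw = 80.5, Σz = 160.8, Σw² = 1976.19, Σz² = 6500.18, Σwz = 3129.61
nΣwz − ΣwΣz = 12518.44 − 12944.4 = -425.96
nΣw² − (Σw)² = 7904.76 − 6480.25 = 1424.51; nΣz² − (Σz)² = 26000.72 − 25856.64 = 144.08
r = -425.96 / √(1424.51 × 144.08) = -425.96 / 453.0380 ≈ -0.9402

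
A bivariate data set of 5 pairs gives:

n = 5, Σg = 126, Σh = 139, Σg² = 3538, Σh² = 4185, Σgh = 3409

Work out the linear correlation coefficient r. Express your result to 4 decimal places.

r = (nΣgh − ΣgΣh) / √[(nΣg² − (Σg)²)(nΣh² − (Σh)²)]
Numerator: 5×3409 − 126×139 = -469
Denominator: √[(17690 − 15876)(20925 − 19321)] = √[1814 × 1604] = 1705.7714
r = -469 / 1705.7714 ≈ -0.2749

-0.2749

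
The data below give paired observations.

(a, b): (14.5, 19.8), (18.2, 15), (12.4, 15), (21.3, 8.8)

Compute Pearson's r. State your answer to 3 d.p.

-0.735

n = 4, Σa = 66.4, Σb = 58.6, Σa² = 1148.94, Σb² = 919.48, Σab = 933.54
nΣab − ΣaΣb = 3734.16 − 3891.04 = -156.88
nΣa² − (Σa)² = 4595.76 − 4408.96 = 186.8; nΣb² − (Σb)² = 3677.92 − 3433.96 = 243.96
r = -156.88 / √(186.8 × 243.96) = -156.88 / 213.4754 ≈ -0.735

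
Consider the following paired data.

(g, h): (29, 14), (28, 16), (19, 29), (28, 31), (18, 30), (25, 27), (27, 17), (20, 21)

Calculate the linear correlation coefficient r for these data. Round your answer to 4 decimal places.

n = 8, Σg = 194, Σh = 185, Σg² = 4848, Σh² = 4613, Σgh = 4367
nΣgh − ΣgΣh = 34936 − 35890 = -954
nΣg² − (Σg)² = 38784 − 37636 = 1148; nΣh² − (Σh)² = 36904 − 34225 = 2679
r = -954 / √(1148 × 2679) = -954 / 1753.7081 ≈ -0.5440

-0.5440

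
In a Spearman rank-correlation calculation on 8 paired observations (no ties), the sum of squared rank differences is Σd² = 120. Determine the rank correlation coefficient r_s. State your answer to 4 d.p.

-0.4286

ρ = 1 − 6Σd² / [n(n²−1)] = 1 − 6×120 / (8×63)
  = 1 − 720/504 = 1 − 1.42857 ≈ -0.4286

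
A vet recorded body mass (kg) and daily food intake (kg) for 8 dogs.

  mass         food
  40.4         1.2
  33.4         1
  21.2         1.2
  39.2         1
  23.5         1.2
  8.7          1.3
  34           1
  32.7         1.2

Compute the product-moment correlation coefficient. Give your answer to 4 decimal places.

n = 8, Σx = 233.1, Σy = 9.1, Σx² = 7587.03, Σy² = 10.45, Σxy = 259.27
nΣxy − ΣxΣy = 2074.16 − 2121.21 = -47.05
nΣx² − (Σx)² = 60696.24 − 54335.61 = 6360.63; nΣy² − (Σy)² = 83.6 − 82.81 = 0.79
r = -47.05 / √(6360.63 × 0.79) = -47.05 / 70.8865 ≈ -0.6637

-0.6637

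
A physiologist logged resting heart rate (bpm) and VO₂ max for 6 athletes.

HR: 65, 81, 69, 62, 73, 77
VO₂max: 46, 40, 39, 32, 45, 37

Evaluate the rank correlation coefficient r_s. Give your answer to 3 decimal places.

0.143

Rank HR: 2, 6, 3, 1, 4, 5
Rank VO₂max: 6, 4, 3, 1, 5, 2
d = rank(HR) − rank(VO₂max): -4, 2, 0, 0, -1, 3; Σd² = 30
ρ = 1 − 6Σd² / [n(n²−1)] = 1 − 6×30 / (6×35) = 1 − 180/210 ≈ 0.143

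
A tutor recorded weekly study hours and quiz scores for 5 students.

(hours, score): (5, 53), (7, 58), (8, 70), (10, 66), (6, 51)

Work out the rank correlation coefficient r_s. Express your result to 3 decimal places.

0.800

Rank hours: 1, 3, 4, 5, 2
Rank score: 2, 3, 5, 4, 1
d = rank(hours) − rank(score): -1, 0, -1, 1, 1; Σd² = 4
ρ = 1 − 6Σd² / [n(n²−1)] = 1 − 6×4 / (5×24) = 1 − 24/120 ≈ 0.800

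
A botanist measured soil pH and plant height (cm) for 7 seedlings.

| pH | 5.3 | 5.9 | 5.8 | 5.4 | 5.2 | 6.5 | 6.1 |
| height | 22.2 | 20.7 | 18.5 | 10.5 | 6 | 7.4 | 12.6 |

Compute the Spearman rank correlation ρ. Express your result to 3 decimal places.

Rank pH: 2, 5, 4, 3, 1, 7, 6
Rank height: 7, 6, 5, 3, 1, 2, 4
d = rank(pH) − rank(height): -5, -1, -1, 0, 0, 5, 2; Σd² = 56
ρ = 1 − 6Σd² / [n(n²−1)] = 1 − 6×56 / (7×48) = 1 − 336/336 ≈ 0.000

0.000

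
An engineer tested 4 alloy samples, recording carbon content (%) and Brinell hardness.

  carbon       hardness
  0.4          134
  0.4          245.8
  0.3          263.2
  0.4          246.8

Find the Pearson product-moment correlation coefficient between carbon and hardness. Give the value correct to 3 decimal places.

n = 4, Σx = 1.5, Σy = 889.8, Σx² = 0.57, Σy² = 208558.12, Σxy = 329.6
nΣxy − ΣxΣy = 1318.4 − 1334.7 = -16.3
nΣx² − (Σx)² = 2.28 − 2.25 = 0.03; nΣy² − (Σy)² = 834232.48 − 791744.04 = 42488.44
r = -16.3 / √(0.03 × 42488.44) = -16.3 / 35.7023 ≈ -0.457

-0.457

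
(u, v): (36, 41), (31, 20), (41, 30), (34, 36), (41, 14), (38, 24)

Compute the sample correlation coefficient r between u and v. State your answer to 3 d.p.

n = 6, Σu = 221, Σv = 165, Σu² = 8219, Σv² = 5049, Σuv = 6036
nΣuv − ΣuΣv = 36216 − 36465 = -249
nΣu² − (Σu)² = 49314 − 48841 = 473; nΣv² − (Σv)² = 30294 − 27225 = 3069
r = -249 / √(473 × 3069) = -249 / 1204.8390 ≈ -0.207

-0.207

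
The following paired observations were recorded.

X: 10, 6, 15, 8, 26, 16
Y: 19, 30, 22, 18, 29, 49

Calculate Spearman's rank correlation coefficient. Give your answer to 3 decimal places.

0.314

Rank X: 3, 1, 4, 2, 6, 5
Rank Y: 2, 5, 3, 1, 4, 6
d = rank(X) − rank(Y): 1, -4, 1, 1, 2, -1; Σd² = 24
ρ = 1 − 6Σd² / [n(n²−1)] = 1 − 6×24 / (6×35) = 1 − 144/210 ≈ 0.314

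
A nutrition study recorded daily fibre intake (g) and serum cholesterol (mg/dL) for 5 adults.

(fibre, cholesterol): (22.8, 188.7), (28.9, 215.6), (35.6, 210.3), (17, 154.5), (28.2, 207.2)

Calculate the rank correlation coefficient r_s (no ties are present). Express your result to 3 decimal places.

0.900

Rank fibre: 2, 4, 5, 1, 3
Rank cholesterol: 2, 5, 4, 1, 3
d = rank(fibre) − rank(cholesterol): 0, -1, 1, 0, 0; Σd² = 2
ρ = 1 − 6Σd² / [n(n²−1)] = 1 − 6×2 / (5×24) = 1 − 12/120 ≈ 0.900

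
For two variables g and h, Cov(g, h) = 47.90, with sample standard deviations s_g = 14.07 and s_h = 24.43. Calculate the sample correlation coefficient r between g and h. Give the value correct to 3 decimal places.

0.139

r = Cov(g,h) / (s_g · s_h) = 47.90 / (14.07 × 24.43)
  = 47.90 / 343.7301 ≈ 0.139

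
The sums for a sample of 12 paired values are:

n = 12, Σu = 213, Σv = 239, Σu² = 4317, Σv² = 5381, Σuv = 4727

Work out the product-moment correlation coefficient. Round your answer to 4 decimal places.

r = (nΣuv − ΣuΣv) / √[(nΣu² − (Σu)²)(nΣv² − (Σv)²)]
Numerator: 12×4727 − 213×239 = 5817
Denominator: √[(51804 − 45369)(64572 − 57121)] = √[6435 × 7451] = 6924.3906
r = 5817 / 6924.3906 ≈ 0.8401

0.8401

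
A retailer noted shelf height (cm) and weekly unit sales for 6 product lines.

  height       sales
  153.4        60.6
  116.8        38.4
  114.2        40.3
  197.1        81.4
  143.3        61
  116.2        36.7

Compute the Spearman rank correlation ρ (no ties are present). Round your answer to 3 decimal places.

Rank height: 5, 3, 1, 6, 4, 2
Rank sales: 4, 2, 3, 6, 5, 1
d = rank(height) − rank(sales): 1, 1, -2, 0, -1, 1; Σd² = 8
ρ = 1 − 6Σd² / [n(n²−1)] = 1 − 6×8 / (6×35) = 1 − 48/210 ≈ 0.771

0.771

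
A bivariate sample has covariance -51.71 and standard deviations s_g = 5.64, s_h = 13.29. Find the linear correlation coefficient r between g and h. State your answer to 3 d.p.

r = Cov(g,h) / (s_g · s_h) = -51.71 / (5.64 × 13.29)
  = -51.71 / 74.9556 ≈ -0.690

-0.690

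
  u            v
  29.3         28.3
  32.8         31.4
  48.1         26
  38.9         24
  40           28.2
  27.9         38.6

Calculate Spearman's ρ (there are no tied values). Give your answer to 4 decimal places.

Rank u: 2, 3, 6, 4, 5, 1
Rank v: 4, 5, 2, 1, 3, 6
d = rank(u) − rank(v): -2, -2, 4, 3, 2, -5; Σd² = 62
ρ = 1 − 6Σd² / [n(n²−1)] = 1 − 6×62 / (6×35) = 1 − 372/210 ≈ -0.7714

-0.7714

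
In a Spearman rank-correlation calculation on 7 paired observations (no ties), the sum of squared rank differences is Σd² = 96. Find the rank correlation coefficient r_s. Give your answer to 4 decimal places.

ρ = 1 − 6Σd² / [n(n²−1)] = 1 − 6×96 / (7×48)
  = 1 − 576/336 = 1 − 1.71429 ≈ -0.7143

-0.7143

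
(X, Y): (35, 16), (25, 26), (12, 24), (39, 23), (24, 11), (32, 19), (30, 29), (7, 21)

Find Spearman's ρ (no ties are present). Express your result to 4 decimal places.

-0.0714

Rank X: 7, 4, 2, 8, 3, 6, 5, 1
Rank Y: 2, 7, 6, 5, 1, 3, 8, 4
d = rank(X) − rank(Y): 5, -3, -4, 3, 2, 3, -3, -3; Σd² = 90
ρ = 1 − 6Σd² / [n(n²−1)] = 1 − 6×90 / (8×63) = 1 − 540/504 ≈ -0.0714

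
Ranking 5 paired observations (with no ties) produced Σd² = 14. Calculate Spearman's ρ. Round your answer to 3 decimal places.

0.300

ρ = 1 − 6Σd² / [n(n²−1)] = 1 − 6×14 / (5×24)
  = 1 − 84/120 = 1 − 0.7000 ≈ 0.300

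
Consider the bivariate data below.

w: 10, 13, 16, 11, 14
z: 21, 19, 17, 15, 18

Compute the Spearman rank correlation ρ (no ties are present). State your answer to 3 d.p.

-0.400

Rank w: 1, 3, 5, 2, 4
Rank z: 5, 4, 2, 1, 3
d = rank(w) − rank(z): -4, -1, 3, 1, 1; Σd² = 28
ρ = 1 − 6Σd² / [n(n²−1)] = 1 − 6×28 / (5×24) = 1 − 168/120 ≈ -0.400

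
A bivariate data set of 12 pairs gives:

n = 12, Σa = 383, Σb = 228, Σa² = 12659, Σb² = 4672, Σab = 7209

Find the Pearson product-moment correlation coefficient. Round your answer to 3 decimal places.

-0.177

r = (nΣab − ΣaΣb) / √[(nΣa² − (Σa)²)(nΣb² − (Σb)²)]
Numerator: 12×7209 − 383×228 = -816
Denominator: √[(151908 − 146689)(56064 − 51984)] = √[5219 × 4080] = 4614.4902
r = -816 / 4614.4902 ≈ -0.177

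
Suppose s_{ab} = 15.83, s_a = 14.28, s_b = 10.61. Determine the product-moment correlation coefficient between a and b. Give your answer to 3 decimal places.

r = Cov(a,b) / (s_a · s_b) = 15.83 / (14.28 × 10.61)
  = 15.83 / 151.5108 ≈ 0.104

0.104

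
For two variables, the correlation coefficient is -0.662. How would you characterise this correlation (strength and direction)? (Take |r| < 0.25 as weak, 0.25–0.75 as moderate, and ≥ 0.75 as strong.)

r = -0.662 < 0 so the relationship is negative.
|r| = 0.662, which falls in the moderate range.

moderate negative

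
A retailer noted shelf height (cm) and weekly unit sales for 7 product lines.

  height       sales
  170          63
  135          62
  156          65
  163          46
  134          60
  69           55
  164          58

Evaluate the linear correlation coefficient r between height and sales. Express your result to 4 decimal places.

n = 7, Σx = 991, Σy = 409, Σx² = 147643, Σy² = 24143, Σxy = 58065
nΣxy − ΣxΣy = 406455 − 405319 = 1136
nΣx² − (Σx)² = 1033501 − 982081 = 51420; nΣy² − (Σy)² = 169001 − 167281 = 1720
r = 1136 / √(51420 × 1720) = 1136 / 9404.3820 ≈ 0.1208

0.1208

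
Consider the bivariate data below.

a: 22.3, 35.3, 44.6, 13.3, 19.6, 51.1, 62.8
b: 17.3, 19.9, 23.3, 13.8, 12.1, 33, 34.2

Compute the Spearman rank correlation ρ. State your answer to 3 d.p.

Rank a: 3, 4, 5, 1, 2, 6, 7
Rank b: 3, 4, 5, 2, 1, 6, 7
d = rank(a) − rank(b): 0, 0, 0, -1, 1, 0, 0; Σd² = 2
ρ = 1 − 6Σd² / [n(n²−1)] = 1 − 6×2 / (7×48) = 1 − 12/336 ≈ 0.964

0.964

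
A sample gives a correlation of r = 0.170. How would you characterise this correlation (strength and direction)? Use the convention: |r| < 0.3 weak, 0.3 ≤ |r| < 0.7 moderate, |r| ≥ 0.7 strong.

r = 0.170 > 0 so the relationship is positive.
|r| = 0.170, which falls in the weak range.

weak positive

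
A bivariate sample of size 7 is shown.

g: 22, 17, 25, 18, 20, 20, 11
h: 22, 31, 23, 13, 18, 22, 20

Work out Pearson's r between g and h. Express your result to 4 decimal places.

0.0624

n = 7, Σg = 133, Σh = 149, Σg² = 2643, Σh² = 3351, Σgh = 2840
nΣgh − ΣgΣh = 19880 − 19817 = 63
nΣg² − (Σg)² = 18501 − 17689 = 812; nΣh² − (Σh)² = 23457 − 22201 = 1256
r = 63 / √(812 × 1256) = 63 / 1009.8871 ≈ 0.0624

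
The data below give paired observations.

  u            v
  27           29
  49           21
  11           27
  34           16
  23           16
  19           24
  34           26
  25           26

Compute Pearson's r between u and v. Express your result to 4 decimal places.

n = 8, Σu = 222, Σv = 185, Σu² = 7078, Σv² = 4451, Σuv = 5011
nΣuv − ΣuΣv = 40088 − 41070 = -982
nΣu² − (Σu)² = 56624 − 49284 = 7340; nΣv² − (Σv)² = 35608 − 34225 = 1383
r = -982 / √(7340 × 1383) = -982 / 3186.0979 ≈ -0.3082

-0.3082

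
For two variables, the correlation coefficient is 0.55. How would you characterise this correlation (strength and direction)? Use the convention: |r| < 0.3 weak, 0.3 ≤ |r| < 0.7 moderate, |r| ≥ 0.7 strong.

r = 0.55 > 0 so the relationship is positive.
|r| = 0.55, which falls in the moderate range.

moderate positive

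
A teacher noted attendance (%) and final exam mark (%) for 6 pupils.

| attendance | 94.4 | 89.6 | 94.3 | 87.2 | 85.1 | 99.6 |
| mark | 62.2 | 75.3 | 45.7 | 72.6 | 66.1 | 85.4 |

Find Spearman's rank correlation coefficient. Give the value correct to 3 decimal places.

Rank attendance: 5, 3, 4, 2, 1, 6
Rank mark: 2, 5, 1, 4, 3, 6
d = rank(attendance) − rank(mark): 3, -2, 3, -2, -2, 0; Σd² = 30
ρ = 1 − 6Σd² / [n(n²−1)] = 1 − 6×30 / (6×35) = 1 − 180/210 ≈ 0.143

0.143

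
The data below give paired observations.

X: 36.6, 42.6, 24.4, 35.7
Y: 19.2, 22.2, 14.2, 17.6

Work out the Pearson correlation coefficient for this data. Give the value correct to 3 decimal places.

n = 4, ΣX = 139.3, ΣY = 73.2, ΣX² = 5024.17, ΣY² = 1372.88, ΣXY = 2623.24
nΣXY − ΣXΣY = 10492.96 − 10196.76 = 296.2
nΣX² − (ΣX)² = 20096.68 − 19404.49 = 692.19; nΣY² − (ΣY)² = 5491.52 − 5358.24 = 133.28
r = 296.2 / √(692.19 × 133.28) = 296.2 / 303.7352 ≈ 0.975

0.975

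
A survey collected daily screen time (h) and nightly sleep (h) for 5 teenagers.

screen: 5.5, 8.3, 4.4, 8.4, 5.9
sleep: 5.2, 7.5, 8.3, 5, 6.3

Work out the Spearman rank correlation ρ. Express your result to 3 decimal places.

Rank screen: 2, 4, 1, 5, 3
Rank sleep: 2, 4, 5, 1, 3
d = rank(screen) − rank(sleep): 0, 0, -4, 4, 0; Σd² = 32
ρ = 1 − 6Σd² / [n(n²−1)] = 1 − 6×32 / (5×24) = 1 − 192/120 ≈ -0.600

-0.600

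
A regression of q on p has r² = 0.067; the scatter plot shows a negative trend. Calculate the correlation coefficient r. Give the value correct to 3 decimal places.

-0.259

|r| = √0.067 = 0.259
The association is negative, so r = −0.259.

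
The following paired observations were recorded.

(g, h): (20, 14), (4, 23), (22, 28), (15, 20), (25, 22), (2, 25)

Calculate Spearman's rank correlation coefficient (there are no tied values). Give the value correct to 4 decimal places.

Rank g: 4, 2, 5, 3, 6, 1
Rank h: 1, 4, 6, 2, 3, 5
d = rank(g) − rank(h): 3, -2, -1, 1, 3, -4; Σd² = 40
ρ = 1 − 6Σd² / [n(n²−1)] = 1 − 6×40 / (6×35) = 1 − 240/210 ≈ -0.1429

-0.1429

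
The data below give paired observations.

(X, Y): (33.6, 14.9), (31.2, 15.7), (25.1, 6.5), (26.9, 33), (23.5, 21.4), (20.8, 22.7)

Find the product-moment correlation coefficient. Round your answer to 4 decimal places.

n = 6, ΣX = 161.1, ΣY = 114.2, ΣX² = 4440.91, ΣY² = 2573, ΣXY = 3016.39
nΣXY − ΣXΣY = 18098.34 − 18397.62 = -299.28
nΣX² − (ΣX)² = 26645.46 − 25953.21 = 692.25; nΣY² − (ΣY)² = 15438 − 13041.64 = 2396.36
r = -299.28 / √(692.25 × 2396.36) = -299.28 / 1287.9752 ≈ -0.2324

-0.2324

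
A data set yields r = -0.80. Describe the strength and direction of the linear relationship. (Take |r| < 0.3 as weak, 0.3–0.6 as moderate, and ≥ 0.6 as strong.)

r = -0.80 < 0 so the relationship is negative.
|r| = 0.80, which falls in the strong range.

strong negative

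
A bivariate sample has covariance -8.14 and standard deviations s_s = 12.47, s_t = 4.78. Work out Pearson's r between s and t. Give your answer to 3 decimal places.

r = Cov(s,t) / (s_s · s_t) = -8.14 / (12.47 × 4.78)
  = -8.14 / 59.6066 ≈ -0.137

-0.137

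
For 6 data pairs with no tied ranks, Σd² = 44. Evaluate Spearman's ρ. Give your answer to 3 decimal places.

ρ = 1 − 6Σd² / [n(n²−1)] = 1 − 6×44 / (6×35)
  = 1 − 264/210 = 1 − 1.2571 ≈ -0.257

-0.257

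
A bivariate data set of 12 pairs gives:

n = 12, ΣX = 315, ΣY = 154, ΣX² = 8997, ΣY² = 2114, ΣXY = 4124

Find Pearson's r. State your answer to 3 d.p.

0.257

r = (nΣXY − ΣXΣY) / √[(nΣX² − (ΣX)²)(nΣY² − (ΣY)²)]
Numerator: 12×4124 − 315×154 = 978
Denominator: √[(107964 − 99225)(25368 − 23716)] = √[8739 × 1652] = 3799.5826
r = 978 / 3799.5826 ≈ 0.257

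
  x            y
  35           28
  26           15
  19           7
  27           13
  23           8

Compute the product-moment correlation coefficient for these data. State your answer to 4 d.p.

n = 5, Σx = 130, Σy = 71, Σx² = 3520, Σy² = 1291, Σxy = 2038
nΣxy − ΣxΣy = 10190 − 9230 = 960
nΣx² − (Σx)² = 17600 − 16900 = 700; nΣy² − (Σy)² = 6455 − 5041 = 1414
r = 960 / √(700 × 1414) = 960 / 994.8869 ≈ 0.9649

0.9649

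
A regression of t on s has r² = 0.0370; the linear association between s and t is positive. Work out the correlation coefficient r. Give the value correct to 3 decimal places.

0.192

|r| = √0.0370 = 0.192
The association is positive, so r = 0.192.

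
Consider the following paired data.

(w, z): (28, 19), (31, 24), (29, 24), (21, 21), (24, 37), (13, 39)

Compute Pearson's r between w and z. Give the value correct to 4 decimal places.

n = 6, Σw = 146, Σz = 164, Σw² = 3772, Σz² = 4844, Σwz = 3808
nΣwz − ΣwΣz = 22848 − 23944 = -1096
nΣw² − (Σw)² = 22632 − 21316 = 1316; nΣz² − (Σz)² = 29064 − 26896 = 2168
r = -1096 / √(1316 × 2168) = -1096 / 1689.1086 ≈ -0.6489

-0.6489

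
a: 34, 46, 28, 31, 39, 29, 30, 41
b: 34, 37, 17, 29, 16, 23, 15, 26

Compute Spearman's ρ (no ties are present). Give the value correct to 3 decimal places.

0.524

Rank a: 5, 8, 1, 4, 6, 2, 3, 7
Rank b: 7, 8, 3, 6, 2, 4, 1, 5
d = rank(a) − rank(b): -2, 0, -2, -2, 4, -2, 2, 2; Σd² = 40
ρ = 1 − 6Σd² / [n(n²−1)] = 1 − 6×40 / (8×63) = 1 − 240/504 ≈ 0.524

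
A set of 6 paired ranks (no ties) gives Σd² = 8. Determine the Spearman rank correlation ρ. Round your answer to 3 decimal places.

ρ = 1 − 6Σd² / [n(n²−1)] = 1 − 6×8 / (6×35)
  = 1 − 48/210 = 1 − 0.2286 ≈ 0.771

0.771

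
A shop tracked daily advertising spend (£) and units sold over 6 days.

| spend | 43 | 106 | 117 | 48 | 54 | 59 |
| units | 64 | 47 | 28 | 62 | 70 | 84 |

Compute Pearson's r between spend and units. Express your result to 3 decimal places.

-0.821

n = 6, Σx = 427, Σy = 355, Σx² = 35475, Σy² = 22889, Σxy = 22722
nΣxy − ΣxΣy = 136332 − 151585 = -15253
nΣx² − (Σx)² = 212850 − 182329 = 30521; nΣy² − (Σy)² = 137334 − 126025 = 11309
r = -15253 / √(30521 × 11309) = -15253 / 18578.5357 ≈ -0.821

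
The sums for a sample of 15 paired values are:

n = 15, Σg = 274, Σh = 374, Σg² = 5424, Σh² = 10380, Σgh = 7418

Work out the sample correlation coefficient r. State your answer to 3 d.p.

0.882

r = (nΣgh − ΣgΣh) / √[(nΣg² − (Σg)²)(nΣh² − (Σh)²)]
Numerator: 15×7418 − 274×374 = 8794
Denominator: √[(81360 − 75076)(155700 − 139876)] = √[6284 × 15824] = 9971.8612
r = 8794 / 9971.8612 ≈ 0.882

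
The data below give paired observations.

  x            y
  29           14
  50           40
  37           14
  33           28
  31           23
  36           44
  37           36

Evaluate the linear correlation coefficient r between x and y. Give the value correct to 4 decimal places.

n = 7, Σx = 253, Σy = 199, Σx² = 9425, Σy² = 6537, Σxy = 7477
nΣxy − ΣxΣy = 52339 − 50347 = 1992
nΣx² − (Σx)² = 65975 − 64009 = 1966; nΣy² − (Σy)² = 45759 − 39601 = 6158
r = 1992 / √(1966 × 6158) = 1992 / 3479.4580 ≈ 0.5725

0.5725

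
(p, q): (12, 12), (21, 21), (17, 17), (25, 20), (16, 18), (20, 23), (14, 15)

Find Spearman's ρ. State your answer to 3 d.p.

Rank p: 1, 6, 4, 7, 3, 5, 2
Rank q: 1, 6, 3, 5, 4, 7, 2
d = rank(p) − rank(q): 0, 0, 1, 2, -1, -2, 0; Σd² = 10
ρ = 1 − 6Σd² / [n(n²−1)] = 1 − 6×10 / (7×48) = 1 − 60/336 ≈ 0.821

0.821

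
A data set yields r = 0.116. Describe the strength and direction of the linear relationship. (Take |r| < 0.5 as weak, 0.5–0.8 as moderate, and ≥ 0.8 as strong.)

weak positive

r = 0.116 > 0 so the relationship is positive.
|r| = 0.116, which falls in the weak range.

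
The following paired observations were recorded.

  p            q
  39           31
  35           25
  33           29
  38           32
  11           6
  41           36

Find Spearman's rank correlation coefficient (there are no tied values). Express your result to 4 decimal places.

Rank p: 5, 3, 2, 4, 1, 6
Rank q: 4, 2, 3, 5, 1, 6
d = rank(p) − rank(q): 1, 1, -1, -1, 0, 0; Σd² = 4
ρ = 1 − 6Σd² / [n(n²−1)] = 1 − 6×4 / (6×35) = 1 − 24/210 ≈ 0.8857

0.8857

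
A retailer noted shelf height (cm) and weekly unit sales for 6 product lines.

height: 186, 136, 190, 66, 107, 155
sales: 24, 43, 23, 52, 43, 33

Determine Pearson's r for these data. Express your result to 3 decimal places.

-0.969

n = 6, Σx = 840, Σy = 218, Σx² = 129022, Σy² = 8596, Σxy = 27830
nΣxy − ΣxΣy = 166980 − 183120 = -16140
nΣx² − (Σx)² = 774132 − 705600 = 68532; nΣy² − (Σy)² = 51576 − 47524 = 4052
r = -16140 / √(68532 × 4052) = -16140 / 16664.0831 ≈ -0.969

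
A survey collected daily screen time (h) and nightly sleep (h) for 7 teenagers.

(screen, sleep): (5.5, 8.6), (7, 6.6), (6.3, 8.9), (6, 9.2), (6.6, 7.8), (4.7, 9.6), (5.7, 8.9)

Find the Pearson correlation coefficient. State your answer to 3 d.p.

-0.823

n = 7, Σx = 41.8, Σy = 59.6, Σx² = 253.08, Σy² = 513.58, Σxy = 352.1
nΣxy − ΣxΣy = 2464.7 − 2491.28 = -26.58
nΣx² − (Σx)² = 1771.56 − 1747.24 = 24.32; nΣy² − (Σy)² = 3595.06 − 3552.16 = 42.9
r = -26.58 / √(24.32 × 42.9) = -26.58 / 32.3006 ≈ -0.823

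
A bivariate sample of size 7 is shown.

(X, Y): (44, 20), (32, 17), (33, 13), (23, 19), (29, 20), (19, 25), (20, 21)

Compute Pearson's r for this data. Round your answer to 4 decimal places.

-0.4732

n = 7, ΣX = 200, ΣY = 135, ΣX² = 6180, ΣY² = 2685, ΣXY = 3765
nΣXY − ΣXΣY = 26355 − 27000 = -645
nΣX² − (ΣX)² = 43260 − 40000 = 3260; nΣY² − (ΣY)² = 18795 − 18225 = 570
r = -645 / √(3260 × 570) = -645 / 1363.1581 ≈ -0.4732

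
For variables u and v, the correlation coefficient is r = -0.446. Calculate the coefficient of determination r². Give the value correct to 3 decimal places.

0.199

r² = (-0.446)² = 0.199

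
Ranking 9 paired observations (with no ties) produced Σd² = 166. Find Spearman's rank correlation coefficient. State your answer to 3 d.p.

ρ = 1 − 6Σd² / [n(n²−1)] = 1 − 6×166 / (9×80)
  = 1 − 996/720 = 1 − 1.3833 ≈ -0.383

-0.383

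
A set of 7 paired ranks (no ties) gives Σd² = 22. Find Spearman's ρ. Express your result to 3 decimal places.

ρ = 1 − 6Σd² / [n(n²−1)] = 1 − 6×22 / (7×48)
  = 1 − 132/336 = 1 − 0.3929 ≈ 0.607

0.607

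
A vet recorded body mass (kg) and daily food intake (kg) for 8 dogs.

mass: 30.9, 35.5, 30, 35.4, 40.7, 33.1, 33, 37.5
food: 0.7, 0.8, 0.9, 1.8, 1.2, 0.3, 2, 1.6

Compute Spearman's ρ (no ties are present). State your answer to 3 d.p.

0.214

Rank mass: 2, 6, 1, 5, 8, 4, 3, 7
Rank food: 2, 3, 4, 7, 5, 1, 8, 6
d = rank(mass) − rank(food): 0, 3, -3, -2, 3, 3, -5, 1; Σd² = 66
ρ = 1 − 6Σd² / [n(n²−1)] = 1 − 6×66 / (8×63) = 1 − 396/504 ≈ 0.214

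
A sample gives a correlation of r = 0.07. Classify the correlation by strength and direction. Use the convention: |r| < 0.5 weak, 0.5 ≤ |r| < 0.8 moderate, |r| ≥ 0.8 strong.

weak positive

r = 0.07 > 0 so the relationship is positive.
|r| = 0.07, which falls in the weak range.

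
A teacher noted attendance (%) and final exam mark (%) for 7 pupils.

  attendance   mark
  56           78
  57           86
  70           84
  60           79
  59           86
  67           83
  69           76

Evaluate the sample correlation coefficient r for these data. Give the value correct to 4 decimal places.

n = 7, Σx = 438, Σy = 572, Σx² = 27616, Σy² = 46838, Σxy = 35769
nΣxy − ΣxΣy = 250383 − 250536 = -153
nΣx² − (Σx)² = 193312 − 191844 = 1468; nΣy² − (Σy)² = 327866 − 327184 = 682
r = -153 / √(1468 × 682) = -153 / 1000.5878 ≈ -0.1529

-0.1529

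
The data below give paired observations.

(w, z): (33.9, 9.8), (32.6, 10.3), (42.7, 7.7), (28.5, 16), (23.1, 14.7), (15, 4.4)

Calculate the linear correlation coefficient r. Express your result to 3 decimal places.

0.075

n = 6, Σw = 175.8, Σz = 62.9, Σw² = 5606.12, Σz² = 752.87, Σwz = 1858.36
nΣwz − ΣwΣz = 11150.16 − 11057.82 = 92.34
nΣw² − (Σw)² = 33636.72 − 30905.64 = 2731.08; nΣz² − (Σz)² = 4517.22 − 3956.41 = 560.81
r = 92.34 / √(2731.08 × 560.81) = 92.34 / 1237.5851 ≈ 0.075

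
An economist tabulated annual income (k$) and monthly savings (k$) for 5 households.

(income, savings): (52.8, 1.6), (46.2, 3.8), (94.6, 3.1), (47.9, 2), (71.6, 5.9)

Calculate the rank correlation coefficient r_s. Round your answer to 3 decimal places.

0.100

Rank income: 3, 1, 5, 2, 4
Rank savings: 1, 4, 3, 2, 5
d = rank(income) − rank(savings): 2, -3, 2, 0, -1; Σd² = 18
ρ = 1 − 6Σd² / [n(n²−1)] = 1 − 6×18 / (5×24) = 1 − 108/120 ≈ 0.100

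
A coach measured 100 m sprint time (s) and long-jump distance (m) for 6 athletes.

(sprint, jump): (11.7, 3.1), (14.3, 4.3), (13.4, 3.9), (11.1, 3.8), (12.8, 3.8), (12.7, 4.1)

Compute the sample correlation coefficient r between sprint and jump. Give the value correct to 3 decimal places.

0.672

n = 6, Σx = 76, Σy = 23, Σx² = 969.28, Σy² = 89, Σxy = 292.91
nΣxy − ΣxΣy = 1757.46 − 1748 = 9.46
nΣx² − (Σx)² = 5815.68 − 5776 = 39.68; nΣy² − (Σy)² = 534 − 529 = 5
r = 9.46 / √(39.68 × 5) = 9.46 / 14.0855 ≈ 0.672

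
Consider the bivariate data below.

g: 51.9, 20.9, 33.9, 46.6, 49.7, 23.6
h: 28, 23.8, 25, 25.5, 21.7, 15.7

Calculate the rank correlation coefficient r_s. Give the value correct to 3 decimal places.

Rank g: 6, 1, 3, 4, 5, 2
Rank h: 6, 3, 4, 5, 2, 1
d = rank(g) − rank(h): 0, -2, -1, -1, 3, 1; Σd² = 16
ρ = 1 − 6Σd² / [n(n²−1)] = 1 − 6×16 / (6×35) = 1 − 96/210 ≈ 0.543

0.543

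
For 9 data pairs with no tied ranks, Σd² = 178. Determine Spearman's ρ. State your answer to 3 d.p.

-0.483

ρ = 1 − 6Σd² / [n(n²−1)] = 1 − 6×178 / (9×80)
  = 1 − 1068/720 = 1 − 1.4833 ≈ -0.483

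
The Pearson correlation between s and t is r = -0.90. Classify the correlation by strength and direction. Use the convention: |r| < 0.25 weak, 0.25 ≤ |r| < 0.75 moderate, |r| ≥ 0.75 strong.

r = -0.90 < 0 so the relationship is negative.
|r| = 0.90, which falls in the strong range.

strong negative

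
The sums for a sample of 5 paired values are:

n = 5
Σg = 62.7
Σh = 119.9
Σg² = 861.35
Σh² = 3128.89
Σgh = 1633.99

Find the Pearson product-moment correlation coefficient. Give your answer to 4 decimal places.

r = (nΣgh − ΣgΣh) / √[(nΣg² − (Σg)²)(nΣh² − (Σh)²)]
Numerator: 5×1633.99 − 62.7×119.9 = 652.22
Denominator: √[(4306.75 − 3931.29)(15644.45 − 14376.01)] = √[375.46 × 1268.44] = 690.1076
r = 652.22 / 690.1076 ≈ 0.9451

0.9451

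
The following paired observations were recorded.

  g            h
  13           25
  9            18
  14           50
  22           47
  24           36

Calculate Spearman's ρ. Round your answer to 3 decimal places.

0.600

Rank g: 2, 1, 3, 4, 5
Rank h: 2, 1, 5, 4, 3
d = rank(g) − rank(h): 0, 0, -2, 0, 2; Σd² = 8
ρ = 1 − 6Σd² / [n(n²−1)] = 1 − 6×8 / (5×24) = 1 − 48/120 ≈ 0.600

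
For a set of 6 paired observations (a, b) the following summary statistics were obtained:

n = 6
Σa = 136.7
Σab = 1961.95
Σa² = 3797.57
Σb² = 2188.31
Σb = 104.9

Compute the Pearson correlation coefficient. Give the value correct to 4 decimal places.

-0.8700

r = (nΣab − ΣaΣb) / √[(nΣa² − (Σa)²)(nΣb² − (Σb)²)]
Numerator: 6×1961.95 − 136.7×104.9 = -2568.13
Denominator: √[(22785.42 − 18686.89)(13129.86 − 11004.01)] = √[4098.53 × 2125.85] = 2951.7554
r = -2568.13 / 2951.7554 ≈ -0.8700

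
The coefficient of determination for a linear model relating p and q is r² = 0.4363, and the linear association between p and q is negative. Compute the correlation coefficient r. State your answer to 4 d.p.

|r| = √0.4363 = 0.6605
The association is negative, so r = −0.6605.

-0.6605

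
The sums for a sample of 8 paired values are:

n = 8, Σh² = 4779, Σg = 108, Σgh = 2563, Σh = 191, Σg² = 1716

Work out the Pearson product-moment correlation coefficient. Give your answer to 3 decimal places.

r = (nΣgh − ΣgΣh) / √[(nΣg² − (Σg)²)(nΣh² − (Σh)²)]
Numerator: 8×2563 − 108×191 = -124
Denominator: √[(13728 − 11664)(38232 − 36481)] = √[2064 × 1751] = 1901.0692
r = -124 / 1901.0692 ≈ -0.065

-0.065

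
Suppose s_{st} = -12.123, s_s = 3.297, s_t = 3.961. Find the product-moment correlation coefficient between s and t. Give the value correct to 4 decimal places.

-0.9283

r = Cov(s,t) / (s_s · s_t) = -12.123 / (3.297 × 3.961)
  = -12.123 / 13.0594 ≈ -0.9283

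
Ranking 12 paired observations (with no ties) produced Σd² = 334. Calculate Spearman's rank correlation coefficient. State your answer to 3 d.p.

ρ = 1 − 6Σd² / [n(n²−1)] = 1 − 6×334 / (12×143)
  = 1 − 2004/1716 = 1 − 1.1678 ≈ -0.168

-0.168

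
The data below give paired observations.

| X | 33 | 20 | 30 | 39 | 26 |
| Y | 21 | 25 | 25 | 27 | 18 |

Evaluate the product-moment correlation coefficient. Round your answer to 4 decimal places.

n = 5, ΣX = 148, ΣY = 116, ΣX² = 4586, ΣY² = 2744, ΣXY = 3464
nΣXY − ΣXΣY = 17320 − 17168 = 152
nΣX² − (ΣX)² = 22930 − 21904 = 1026; nΣY² − (ΣY)² = 13720 − 13456 = 264
r = 152 / √(1026 × 264) = 152 / 520.4460 ≈ 0.2921

0.2921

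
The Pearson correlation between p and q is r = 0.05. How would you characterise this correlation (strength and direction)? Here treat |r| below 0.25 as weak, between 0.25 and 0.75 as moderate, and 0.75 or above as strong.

r = 0.05 > 0 so the relationship is positive.
|r| = 0.05, which falls in the weak range.

weak positive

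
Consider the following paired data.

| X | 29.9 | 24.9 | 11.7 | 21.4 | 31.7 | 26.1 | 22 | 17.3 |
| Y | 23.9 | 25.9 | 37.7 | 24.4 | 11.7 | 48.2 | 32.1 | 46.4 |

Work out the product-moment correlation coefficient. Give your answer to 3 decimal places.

-0.578

n = 8, ΣX = 185, ΣY = 250.3, ΣX² = 4578.26, ΣY² = 8902.17, ΣXY = 5460.6
nΣXY − ΣXΣY = 43684.8 − 46305.5 = -2620.7
nΣX² − (ΣX)² = 36626.08 − 34225 = 2401.08; nΣY² − (ΣY)² = 71217.36 − 62650.09 = 8567.27
r = -2620.7 / √(2401.08 × 8567.27) = -2620.7 / 4535.4934 ≈ -0.578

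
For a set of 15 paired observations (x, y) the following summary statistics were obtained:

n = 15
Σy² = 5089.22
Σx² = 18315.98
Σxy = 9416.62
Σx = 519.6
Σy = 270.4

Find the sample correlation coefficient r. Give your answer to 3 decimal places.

r = (nΣxy − ΣxΣy) / √[(nΣx² − (Σx)²)(nΣy² − (Σy)²)]
Numerator: 15×9416.62 − 519.6×270.4 = 749.46
Denominator: √[(274739.7 − 269984.16)(76338.3 − 73116.16)] = √[4755.54 × 3222.14] = 3914.4624
r = 749.46 / 3914.4624 ≈ 0.191

0.191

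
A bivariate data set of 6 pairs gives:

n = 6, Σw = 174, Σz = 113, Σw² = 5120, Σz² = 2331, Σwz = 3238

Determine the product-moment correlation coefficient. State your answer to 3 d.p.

-0.318

r = (nΣwz − ΣwΣz) / √[(nΣw² − (Σw)²)(nΣz² − (Σz)²)]
Numerator: 6×3238 − 174×113 = -234
Denominator: √[(30720 − 30276)(13986 − 12769)] = √[444 × 1217] = 735.0837
r = -234 / 735.0837 ≈ -0.318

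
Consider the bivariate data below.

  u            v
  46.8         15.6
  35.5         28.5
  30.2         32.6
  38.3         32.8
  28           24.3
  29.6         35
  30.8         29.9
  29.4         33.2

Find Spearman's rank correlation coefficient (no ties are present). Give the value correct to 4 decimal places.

Rank u: 8, 6, 4, 7, 1, 3, 5, 2
Rank v: 1, 3, 5, 6, 2, 8, 4, 7
d = rank(u) − rank(v): 7, 3, -1, 1, -1, -5, 1, -5; Σd² = 112
ρ = 1 − 6Σd² / [n(n²−1)] = 1 − 6×112 / (8×63) = 1 − 672/504 ≈ -0.3333

-0.3333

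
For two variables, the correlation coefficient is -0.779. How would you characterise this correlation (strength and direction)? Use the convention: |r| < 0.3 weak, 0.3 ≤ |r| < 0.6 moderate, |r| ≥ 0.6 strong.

strong negative

r = -0.779 < 0 so the relationship is negative.
|r| = 0.779, which falls in the strong range.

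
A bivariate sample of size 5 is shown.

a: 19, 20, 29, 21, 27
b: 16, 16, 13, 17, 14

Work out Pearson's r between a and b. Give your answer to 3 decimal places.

-0.921

n = 5, Σa = 116, Σb = 76, Σa² = 2772, Σb² = 1166, Σab = 1736
nΣab − ΣaΣb = 8680 − 8816 = -136
nΣa² − (Σa)² = 13860 − 13456 = 404; nΣb² − (Σb)² = 5830 − 5776 = 54
r = -136 / √(404 × 54) = -136 / 147.7024 ≈ -0.921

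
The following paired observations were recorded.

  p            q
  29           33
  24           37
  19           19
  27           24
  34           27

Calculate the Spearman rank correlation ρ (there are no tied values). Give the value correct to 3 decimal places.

Rank p: 4, 2, 1, 3, 5
Rank q: 4, 5, 1, 2, 3
d = rank(p) − rank(q): 0, -3, 0, 1, 2; Σd² = 14
ρ = 1 − 6Σd² / [n(n²−1)] = 1 − 6×14 / (5×24) = 1 − 84/120 ≈ 0.300

0.300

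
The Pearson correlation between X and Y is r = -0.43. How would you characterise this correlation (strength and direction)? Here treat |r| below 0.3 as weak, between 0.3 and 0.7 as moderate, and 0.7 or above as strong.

moderate negative

r = -0.43 < 0 so the relationship is negative.
|r| = 0.43, which falls in the moderate range.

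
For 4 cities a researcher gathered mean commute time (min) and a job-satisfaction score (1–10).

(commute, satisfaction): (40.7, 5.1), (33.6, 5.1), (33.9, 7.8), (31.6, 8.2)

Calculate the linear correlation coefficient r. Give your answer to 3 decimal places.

-0.660

n = 4, Σx = 139.8, Σy = 26.2, Σx² = 4933.22, Σy² = 180.1, Σxy = 902.47
nΣxy − ΣxΣy = 3609.88 − 3662.76 = -52.88
nΣx² − (Σx)² = 19732.88 − 19544.04 = 188.84; nΣy² − (Σy)² = 720.4 − 686.44 = 33.96
r = -52.88 / √(188.84 × 33.96) = -52.88 / 80.0812 ≈ -0.660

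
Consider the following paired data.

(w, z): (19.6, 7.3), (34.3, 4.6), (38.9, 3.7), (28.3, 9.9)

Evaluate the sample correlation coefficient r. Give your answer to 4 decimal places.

n = 4, Σw = 121.1, Σz = 25.5, Σw² = 3874.75, Σz² = 186.15, Σwz = 724.96
nΣwz − ΣwΣz = 2899.84 − 3088.05 = -188.21
nΣw² − (Σw)² = 15499 − 14665.21 = 833.79; nΣz² − (Σz)² = 744.6 − 650.25 = 94.35
r = -188.21 / √(833.79 × 94.35) = -188.21 / 280.4783 ≈ -0.6710

-0.6710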